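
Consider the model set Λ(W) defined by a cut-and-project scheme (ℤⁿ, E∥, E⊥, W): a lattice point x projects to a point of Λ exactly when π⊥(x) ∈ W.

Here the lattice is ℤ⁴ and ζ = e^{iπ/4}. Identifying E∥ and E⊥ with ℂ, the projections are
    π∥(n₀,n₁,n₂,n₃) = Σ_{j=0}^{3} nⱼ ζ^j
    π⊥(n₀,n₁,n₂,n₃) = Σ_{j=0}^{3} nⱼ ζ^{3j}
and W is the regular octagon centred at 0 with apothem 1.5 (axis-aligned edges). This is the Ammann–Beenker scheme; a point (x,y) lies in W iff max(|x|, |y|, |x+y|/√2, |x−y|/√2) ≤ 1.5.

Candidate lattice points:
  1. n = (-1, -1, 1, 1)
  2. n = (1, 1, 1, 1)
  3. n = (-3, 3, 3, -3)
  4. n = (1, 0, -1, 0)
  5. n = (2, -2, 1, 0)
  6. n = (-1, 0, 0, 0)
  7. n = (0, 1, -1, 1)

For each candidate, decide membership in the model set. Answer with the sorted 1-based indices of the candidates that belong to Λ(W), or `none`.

π⊥(n) = n₀ + n₁ζ³ + n₂ζ⁶ + n₃ζ⁹ where ζ = e^{iπ/4}.
candidate 1: n = (-1, -1, 1, 1) → π⊥ ≈ (+0.414214, -1.000000); max(|x|,|y|,|x±y|/√2) = 1.000000 ≤ 1.5 ⇒ ∈ W
candidate 2: n = (1, 1, 1, 1) → π⊥ ≈ (+1.000000, +0.414214); max(|x|,|y|,|x±y|/√2) = 1.000000 ≤ 1.5 ⇒ ∈ W
candidate 3: n = (-3, 3, 3, -3) → π⊥ ≈ (-7.242641, -3.000000); max(|x|,|y|,|x±y|/√2) = 7.242641 > 1.5 ⇒ ∉ W
candidate 4: n = (1, 0, -1, 0) → π⊥ ≈ (+1.000000, +1.000000); max(|x|,|y|,|x±y|/√2) = 1.414214 ≤ 1.5 ⇒ ∈ W
candidate 5: n = (2, -2, 1, 0) → π⊥ ≈ (+3.414214, -2.414214); max(|x|,|y|,|x±y|/√2) = 4.121320 > 1.5 ⇒ ∉ W
candidate 6: n = (-1, 0, 0, 0) → π⊥ ≈ (-1.000000, +0.000000); max(|x|,|y|,|x±y|/√2) = 1.000000 ≤ 1.5 ⇒ ∈ W
candidate 7: n = (0, 1, -1, 1) → π⊥ ≈ (+0.000000, +2.414214); max(|x|,|y|,|x±y|/√2) = 2.414214 > 1.5 ⇒ ∉ W

1, 2, 4, 6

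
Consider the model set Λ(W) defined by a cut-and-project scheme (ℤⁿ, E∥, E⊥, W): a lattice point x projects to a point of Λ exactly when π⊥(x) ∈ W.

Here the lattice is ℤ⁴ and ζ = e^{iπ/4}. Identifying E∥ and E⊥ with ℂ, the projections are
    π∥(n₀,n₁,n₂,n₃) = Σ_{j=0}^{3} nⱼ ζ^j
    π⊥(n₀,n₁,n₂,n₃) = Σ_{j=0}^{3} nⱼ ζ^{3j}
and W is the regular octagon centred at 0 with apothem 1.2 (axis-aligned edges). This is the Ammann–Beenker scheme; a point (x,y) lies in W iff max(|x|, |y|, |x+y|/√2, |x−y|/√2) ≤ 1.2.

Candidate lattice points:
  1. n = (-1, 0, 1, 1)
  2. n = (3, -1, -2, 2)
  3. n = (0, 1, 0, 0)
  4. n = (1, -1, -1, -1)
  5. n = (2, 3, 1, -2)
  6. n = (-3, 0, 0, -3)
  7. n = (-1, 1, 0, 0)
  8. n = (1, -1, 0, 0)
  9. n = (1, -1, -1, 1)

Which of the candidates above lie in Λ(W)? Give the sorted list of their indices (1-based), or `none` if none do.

With ζ = e^{iπ/4} the internal vectors are ζ^0,ζ^3,ζ^6,ζ^9.
candidate 1: n = (-1, 0, 1, 1) → π⊥ ≈ (-0.2929, -0.2929); max(|x|,|y|,|x±y|/√2) = 0.4142 ≤ 1.2 ⇒ ∈ W
candidate 2: n = (3, -1, -2, 2) → π⊥ ≈ (+5.1213, +2.7071); max(|x|,|y|,|x±y|/√2) = 5.5355 > 1.2 ⇒ ∉ W
candidate 3: n = (0, 1, 0, 0) → π⊥ ≈ (-0.7071, +0.7071); max(|x|,|y|,|x±y|/√2) = 1.0000 ≤ 1.2 ⇒ ∈ W
candidate 4: n = (1, -1, -1, -1) → π⊥ ≈ (+1.0000, -0.4142); max(|x|,|y|,|x±y|/√2) = 1.0000 ≤ 1.2 ⇒ ∈ W
candidate 5: n = (2, 3, 1, -2) → π⊥ ≈ (-1.5355, -0.2929); max(|x|,|y|,|x±y|/√2) = 1.5355 > 1.2 ⇒ ∉ W
candidate 6: n = (-3, 0, 0, -3) → π⊥ ≈ (-5.1213, -2.1213); max(|x|,|y|,|x±y|/√2) = 5.1213 > 1.2 ⇒ ∉ W
candidate 7: n = (-1, 1, 0, 0) → π⊥ ≈ (-1.7071, +0.7071); max(|x|,|y|,|x±y|/√2) = 1.7071 > 1.2 ⇒ ∉ W
candidate 8: n = (1, -1, 0, 0) → π⊥ ≈ (+1.7071, -0.7071); max(|x|,|y|,|x±y|/√2) = 1.7071 > 1.2 ⇒ ∉ W
candidate 9: n = (1, -1, -1, 1) → π⊥ ≈ (+2.4142, +1.0000); max(|x|,|y|,|x±y|/√2) = 2.4142 > 1.2 ⇒ ∉ W

1, 3, 4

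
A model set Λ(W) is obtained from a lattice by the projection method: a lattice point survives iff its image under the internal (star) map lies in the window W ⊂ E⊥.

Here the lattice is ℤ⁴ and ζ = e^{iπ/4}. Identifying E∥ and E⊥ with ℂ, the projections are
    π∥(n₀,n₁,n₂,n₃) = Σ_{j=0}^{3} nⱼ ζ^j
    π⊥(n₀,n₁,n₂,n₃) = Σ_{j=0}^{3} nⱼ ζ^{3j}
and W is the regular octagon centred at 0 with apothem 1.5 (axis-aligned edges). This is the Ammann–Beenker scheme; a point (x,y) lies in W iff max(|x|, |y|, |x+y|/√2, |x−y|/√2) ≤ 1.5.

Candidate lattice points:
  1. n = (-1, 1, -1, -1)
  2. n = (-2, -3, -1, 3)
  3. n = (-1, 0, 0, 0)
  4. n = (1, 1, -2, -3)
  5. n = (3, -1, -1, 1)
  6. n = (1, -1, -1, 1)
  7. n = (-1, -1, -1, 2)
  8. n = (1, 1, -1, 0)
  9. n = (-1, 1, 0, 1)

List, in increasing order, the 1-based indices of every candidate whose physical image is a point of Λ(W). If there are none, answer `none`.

π⊥(n) = n₀ + n₁ζ³ + n₂ζ⁶ + n₃ζ⁹ where ζ = e^{iπ/4}.
candidate 1: n = (-1, 1, -1, -1) → π⊥ ≈ (-2.41421, +1.00000); max(|x|,|y|,|x±y|/√2) = 2.41421 > 1.5 ⇒ ∉ W
candidate 2: n = (-2, -3, -1, 3) → π⊥ ≈ (+2.24264, +1.00000); max(|x|,|y|,|x±y|/√2) = 2.29289 > 1.5 ⇒ ∉ W
candidate 3: n = (-1, 0, 0, 0) → π⊥ ≈ (-1.00000, +0.00000); max(|x|,|y|,|x±y|/√2) = 1.00000 ≤ 1.5 ⇒ ∈ W
candidate 4: n = (1, 1, -2, -3) → π⊥ ≈ (-1.82843, +0.58579); max(|x|,|y|,|x±y|/√2) = 1.82843 > 1.5 ⇒ ∉ W
candidate 5: n = (3, -1, -1, 1) → π⊥ ≈ (+4.41421, +1.00000); max(|x|,|y|,|x±y|/√2) = 4.41421 > 1.5 ⇒ ∉ W
candidate 6: n = (1, -1, -1, 1) → π⊥ ≈ (+2.41421, +1.00000); max(|x|,|y|,|x±y|/√2) = 2.41421 > 1.5 ⇒ ∉ W
candidate 7: n = (-1, -1, -1, 2) → π⊥ ≈ (+1.12132, +1.70711); max(|x|,|y|,|x±y|/√2) = 2.00000 > 1.5 ⇒ ∉ W
candidate 8: n = (1, 1, -1, 0) → π⊥ ≈ (+0.29289, +1.70711); max(|x|,|y|,|x±y|/√2) = 1.70711 > 1.5 ⇒ ∉ W
candidate 9: n = (-1, 1, 0, 1) → π⊥ ≈ (-1.00000, +1.41421); max(|x|,|y|,|x±y|/√2) = 1.70711 > 1.5 ⇒ ∉ W

3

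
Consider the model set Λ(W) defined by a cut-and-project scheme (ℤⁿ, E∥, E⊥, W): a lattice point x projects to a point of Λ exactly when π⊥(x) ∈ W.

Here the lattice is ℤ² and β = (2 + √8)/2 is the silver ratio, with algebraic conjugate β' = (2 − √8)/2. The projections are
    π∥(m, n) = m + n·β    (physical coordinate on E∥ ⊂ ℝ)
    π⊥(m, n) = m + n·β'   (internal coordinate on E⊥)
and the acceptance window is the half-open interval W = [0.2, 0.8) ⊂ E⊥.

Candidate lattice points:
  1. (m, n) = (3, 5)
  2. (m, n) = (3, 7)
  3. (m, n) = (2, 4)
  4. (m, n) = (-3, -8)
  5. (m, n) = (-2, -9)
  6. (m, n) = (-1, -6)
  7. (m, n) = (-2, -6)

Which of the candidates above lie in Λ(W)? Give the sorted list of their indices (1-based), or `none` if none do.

Compute β' = (2−√8)/2 = -0.414214, so π⊥(m,n) = m -0.414214·n.
[1] lift (3,5): star map gives 0.928932; window check 0.2 ≤ 0.928932 < 0.8 is false → out
[2] lift (3,7): star map gives 0.100505; window check 0.2 ≤ 0.100505 < 0.8 is false → out
[3] lift (2,4): star map gives 0.343146; window check 0.2 ≤ 0.343146 < 0.8 is true → IN Λ
[4] lift (-3,-8): star map gives 0.313708; window check 0.2 ≤ 0.313708 < 0.8 is true → IN Λ
[5] lift (-2,-9): star map gives 1.727922; window check 0.2 ≤ 1.727922 < 0.8 is false → out
[6] lift (-1,-6): star map gives 1.485281; window check 0.2 ≤ 1.485281 < 0.8 is false → out
[7] lift (-2,-6): star map gives 0.485281; window check 0.2 ≤ 0.485281 < 0.8 is true → IN Λ

3, 4, 7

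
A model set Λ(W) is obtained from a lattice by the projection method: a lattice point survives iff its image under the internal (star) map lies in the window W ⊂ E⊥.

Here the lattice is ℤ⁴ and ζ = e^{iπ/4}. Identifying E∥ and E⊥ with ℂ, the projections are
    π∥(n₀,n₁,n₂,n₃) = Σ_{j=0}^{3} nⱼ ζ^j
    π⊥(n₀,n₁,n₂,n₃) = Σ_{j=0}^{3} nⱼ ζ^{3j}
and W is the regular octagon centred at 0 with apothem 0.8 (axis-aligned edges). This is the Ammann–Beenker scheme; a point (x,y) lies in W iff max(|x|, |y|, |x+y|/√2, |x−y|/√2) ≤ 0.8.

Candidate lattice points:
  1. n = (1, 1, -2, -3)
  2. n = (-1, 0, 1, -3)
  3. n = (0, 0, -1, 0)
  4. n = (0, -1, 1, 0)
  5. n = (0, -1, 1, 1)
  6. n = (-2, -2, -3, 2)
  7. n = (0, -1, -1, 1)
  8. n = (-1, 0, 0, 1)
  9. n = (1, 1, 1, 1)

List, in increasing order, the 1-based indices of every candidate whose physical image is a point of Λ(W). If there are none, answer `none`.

With ζ = e^{iπ/4} the internal vectors are ζ^0,ζ^3,ζ^6,ζ^9.
#1 (1, 1, -2, -3): internal (-1.828427, 0.585786); octagon support 1.828427 vs apothem 0.8 → ∉ W
#2 (-1, 0, 1, -3): internal (-3.121320, -3.121320); octagon support 4.414214 vs apothem 0.8 → ∉ W
#3 (0, 0, -1, 0): internal (0.000000, 1.000000); octagon support 1.000000 vs apothem 0.8 → ∉ W
#4 (0, -1, 1, 0): internal (0.707107, -1.707107); octagon support 1.707107 vs apothem 0.8 → ∉ W
#5 (0, -1, 1, 1): internal (1.414214, -1.000000); octagon support 1.707107 vs apothem 0.8 → ∉ W
#6 (-2, -2, -3, 2): internal (0.828427, 3.000000); octagon support 3.000000 vs apothem 0.8 → ∉ W
#7 (0, -1, -1, 1): internal (1.414214, 1.000000); octagon support 1.707107 vs apothem 0.8 → ∉ W
#8 (-1, 0, 0, 1): internal (-0.292893, 0.707107); octagon support 0.707107 vs apothem 0.8 → ∈ W
#9 (1, 1, 1, 1): internal (1.000000, 0.414214); octagon support 1.000000 vs apothem 0.8 → ∉ W

8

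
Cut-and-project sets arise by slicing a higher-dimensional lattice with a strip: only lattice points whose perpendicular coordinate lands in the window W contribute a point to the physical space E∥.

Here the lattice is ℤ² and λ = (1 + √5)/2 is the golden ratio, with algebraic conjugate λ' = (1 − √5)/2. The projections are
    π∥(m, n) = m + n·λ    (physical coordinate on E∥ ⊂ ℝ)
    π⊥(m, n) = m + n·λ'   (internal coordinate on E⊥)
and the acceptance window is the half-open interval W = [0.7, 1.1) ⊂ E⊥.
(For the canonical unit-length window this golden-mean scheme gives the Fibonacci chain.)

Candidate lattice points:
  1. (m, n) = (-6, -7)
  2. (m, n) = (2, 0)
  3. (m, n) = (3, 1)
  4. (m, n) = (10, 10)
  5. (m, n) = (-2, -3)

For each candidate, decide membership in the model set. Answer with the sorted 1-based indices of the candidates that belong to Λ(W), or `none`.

none

Compute λ' = (1−√5)/2 = -0.6180, so π⊥(m,n) = m -0.6180·n.
candidate 1: (m,n)=(-6,-7) → π∥ = -6-7·λ ≈ -17.3262, π⊥ = -6-7·λ' ≈ -1.6738 ∉ [0.7, 1.1) ⇒ out
candidate 2: (m,n)=(2,0) → π∥ = 2+0·λ ≈ 2.0000, π⊥ = 2+0·λ' ≈ 2.0000 ∉ [0.7, 1.1) ⇒ out
candidate 3: (m,n)=(3,1) → π∥ = 3+1·λ ≈ 4.6180, π⊥ = 3+1·λ' ≈ 2.3820 ∉ [0.7, 1.1) ⇒ out
candidate 4: (m,n)=(10,10) → π∥ = 10+10·λ ≈ 26.1803, π⊥ = 10+10·λ' ≈ 3.8197 ∉ [0.7, 1.1) ⇒ out
candidate 5: (m,n)=(-2,-3) → π∥ = -2-3·λ ≈ -6.8541, π⊥ = -2-3·λ' ≈ -0.1459 ∉ [0.7, 1.1) ⇒ out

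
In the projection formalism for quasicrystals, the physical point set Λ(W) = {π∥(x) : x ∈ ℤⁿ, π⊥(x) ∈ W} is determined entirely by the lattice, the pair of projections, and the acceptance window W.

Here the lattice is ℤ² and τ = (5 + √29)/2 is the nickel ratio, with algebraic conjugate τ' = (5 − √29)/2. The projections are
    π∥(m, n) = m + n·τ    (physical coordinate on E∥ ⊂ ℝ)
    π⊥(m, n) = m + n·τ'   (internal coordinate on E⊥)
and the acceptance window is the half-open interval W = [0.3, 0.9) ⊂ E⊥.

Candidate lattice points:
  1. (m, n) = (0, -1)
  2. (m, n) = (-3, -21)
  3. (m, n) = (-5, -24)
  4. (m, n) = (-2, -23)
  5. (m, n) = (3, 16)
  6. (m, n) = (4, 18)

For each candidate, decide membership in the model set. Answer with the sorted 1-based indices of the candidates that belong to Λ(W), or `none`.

Numerically τ ≈ 5.192582 and τ' = −1/τ ≈ -0.192582.
#1 (0,-1): internal coord 0 + (-1)·τ' = +0.192582; +0.192582 ∉ [0.3, 0.9) → out
#2 (-3,-21): internal coord -3 + (-21)·τ' = +1.044230; +1.044230 ∉ [0.3, 0.9) → out
#3 (-5,-24): internal coord -5 + (-24)·τ' = -0.378022; -0.378022 ∉ [0.3, 0.9) → out
#4 (-2,-23): internal coord -2 + (-23)·τ' = +2.429395; +2.429395 ∉ [0.3, 0.9) → out
#5 (3,16): internal coord 3 + (16)·τ' = -0.081318; -0.081318 ∉ [0.3, 0.9) → out
#6 (4,18): internal coord 4 + (18)·τ' = +0.533517; +0.533517 ∈ [0.3, 0.9) → IN Λ

6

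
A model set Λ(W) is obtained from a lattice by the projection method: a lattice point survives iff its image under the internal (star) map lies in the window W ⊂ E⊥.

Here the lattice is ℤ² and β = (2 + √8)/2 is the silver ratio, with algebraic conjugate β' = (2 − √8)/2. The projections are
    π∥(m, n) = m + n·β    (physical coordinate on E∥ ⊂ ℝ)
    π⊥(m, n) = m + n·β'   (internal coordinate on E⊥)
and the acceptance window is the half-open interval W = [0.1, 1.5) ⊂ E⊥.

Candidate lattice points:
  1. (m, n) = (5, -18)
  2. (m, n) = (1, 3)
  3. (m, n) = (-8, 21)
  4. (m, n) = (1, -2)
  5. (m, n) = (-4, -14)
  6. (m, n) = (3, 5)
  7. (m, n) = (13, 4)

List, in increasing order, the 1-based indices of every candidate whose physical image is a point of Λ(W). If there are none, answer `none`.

6

β' = (2−√8)/2 ≈ -0.41421.
[1] lift (5,-18): star map gives 12.45584; window check 0.1 ≤ 12.45584 < 1.5 is false → out
[2] lift (1,3): star map gives -0.24264; window check 0.1 ≤ -0.24264 < 1.5 is false → out
[3] lift (-8,21): star map gives -16.69848; window check 0.1 ≤ -16.69848 < 1.5 is false → out
[4] lift (1,-2): star map gives 1.82843; window check 0.1 ≤ 1.82843 < 1.5 is false → out
[5] lift (-4,-14): star map gives 1.79899; window check 0.1 ≤ 1.79899 < 1.5 is false → out
[6] lift (3,5): star map gives 0.92893; window check 0.1 ≤ 0.92893 < 1.5 is true → IN Λ
[7] lift (13,4): star map gives 11.34315; window check 0.1 ≤ 11.34315 < 1.5 is false → out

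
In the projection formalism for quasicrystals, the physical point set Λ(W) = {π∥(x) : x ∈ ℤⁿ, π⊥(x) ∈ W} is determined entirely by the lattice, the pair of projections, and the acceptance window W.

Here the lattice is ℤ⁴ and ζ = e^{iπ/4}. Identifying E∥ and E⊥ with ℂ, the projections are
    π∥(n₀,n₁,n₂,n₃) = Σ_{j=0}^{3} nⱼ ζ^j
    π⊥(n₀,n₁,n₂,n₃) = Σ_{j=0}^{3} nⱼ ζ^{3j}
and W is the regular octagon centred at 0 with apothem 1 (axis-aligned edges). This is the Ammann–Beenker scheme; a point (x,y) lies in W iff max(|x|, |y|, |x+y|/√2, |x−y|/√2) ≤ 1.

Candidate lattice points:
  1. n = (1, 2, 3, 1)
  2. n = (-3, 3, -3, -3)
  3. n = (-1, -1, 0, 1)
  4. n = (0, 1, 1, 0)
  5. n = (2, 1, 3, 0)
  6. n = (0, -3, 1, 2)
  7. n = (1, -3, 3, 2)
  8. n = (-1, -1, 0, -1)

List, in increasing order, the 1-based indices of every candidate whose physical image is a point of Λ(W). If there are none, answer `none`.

π⊥(n) = n₀ + n₁ζ³ + n₂ζ⁶ + n₃ζ⁹ where ζ = e^{iπ/4}.
#1 (1, 2, 3, 1): internal (0.29289, -0.87868); octagon support 0.87868 vs apothem 1 → ∈ W
#2 (-3, 3, -3, -3): internal (-7.24264, 3.00000); octagon support 7.24264 vs apothem 1 → ∉ W
#3 (-1, -1, 0, 1): internal (0.41421, 0.00000); octagon support 0.41421 vs apothem 1 → ∈ W
#4 (0, 1, 1, 0): internal (-0.70711, -0.29289); octagon support 0.70711 vs apothem 1 → ∈ W
#5 (2, 1, 3, 0): internal (1.29289, -2.29289); octagon support 2.53553 vs apothem 1 → ∉ W
#6 (0, -3, 1, 2): internal (3.53553, -1.70711); octagon support 3.70711 vs apothem 1 → ∉ W
#7 (1, -3, 3, 2): internal (4.53553, -3.70711); octagon support 5.82843 vs apothem 1 → ∉ W
#8 (-1, -1, 0, -1): internal (-1.00000, -1.41421); octagon support 1.70711 vs apothem 1 → ∉ W

1, 3, 4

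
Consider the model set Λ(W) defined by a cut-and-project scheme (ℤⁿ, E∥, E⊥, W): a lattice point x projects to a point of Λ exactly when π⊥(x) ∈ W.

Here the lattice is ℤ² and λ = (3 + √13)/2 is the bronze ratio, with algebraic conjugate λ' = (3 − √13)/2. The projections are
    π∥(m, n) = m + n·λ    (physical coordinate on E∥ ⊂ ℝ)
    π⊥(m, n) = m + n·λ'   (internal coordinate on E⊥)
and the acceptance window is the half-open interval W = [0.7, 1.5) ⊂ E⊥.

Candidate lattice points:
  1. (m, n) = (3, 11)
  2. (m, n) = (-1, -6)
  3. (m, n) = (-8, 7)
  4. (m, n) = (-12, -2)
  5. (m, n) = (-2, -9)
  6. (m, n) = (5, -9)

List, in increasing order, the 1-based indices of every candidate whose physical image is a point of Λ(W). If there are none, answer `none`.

2, 5

Compute λ' = (3−√13)/2 = -0.302776, so π⊥(m,n) = m -0.302776·n.
#1 (3,11): internal coord 3 + (11)·λ' = -0.330532; -0.330532 ∉ [0.7, 1.5) → out
#2 (-1,-6): internal coord -1 + (-6)·λ' = +0.816654; +0.816654 ∈ [0.7, 1.5) → IN Λ
#3 (-8,7): internal coord -8 + (7)·λ' = -10.119429; -10.119429 ∉ [0.7, 1.5) → out
#4 (-12,-2): internal coord -12 + (-2)·λ' = -11.394449; -11.394449 ∉ [0.7, 1.5) → out
#5 (-2,-9): internal coord -2 + (-9)·λ' = +0.724981; +0.724981 ∈ [0.7, 1.5) → IN Λ
#6 (5,-9): internal coord 5 + (-9)·λ' = +7.724981; +7.724981 ∉ [0.7, 1.5) → out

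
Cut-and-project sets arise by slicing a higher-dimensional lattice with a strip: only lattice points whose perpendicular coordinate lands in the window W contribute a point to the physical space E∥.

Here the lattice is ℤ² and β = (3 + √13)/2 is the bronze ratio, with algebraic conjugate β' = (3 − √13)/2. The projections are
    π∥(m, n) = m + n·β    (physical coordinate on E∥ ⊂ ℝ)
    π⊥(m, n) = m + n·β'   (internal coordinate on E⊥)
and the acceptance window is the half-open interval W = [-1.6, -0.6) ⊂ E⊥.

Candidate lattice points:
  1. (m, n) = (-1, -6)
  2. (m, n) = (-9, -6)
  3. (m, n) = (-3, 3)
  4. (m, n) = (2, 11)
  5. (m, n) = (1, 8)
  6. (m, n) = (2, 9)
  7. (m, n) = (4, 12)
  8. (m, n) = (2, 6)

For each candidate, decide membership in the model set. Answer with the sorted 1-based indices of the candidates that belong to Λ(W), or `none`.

4, 5, 6

Compute β' = (3−√13)/2 = -0.3028, so π⊥(m,n) = m -0.3028·n.
#1 (-1,-6): internal coord -1 + (-6)·β' = +0.8167; +0.8167 ∉ [-1.6, -0.6) → out
#2 (-9,-6): internal coord -9 + (-6)·β' = -7.1833; -7.1833 ∉ [-1.6, -0.6) → out
#3 (-3,3): internal coord -3 + (3)·β' = -3.9083; -3.9083 ∉ [-1.6, -0.6) → out
#4 (2,11): internal coord 2 + (11)·β' = -1.3305; -1.3305 ∈ [-1.6, -0.6) → IN Λ
#5 (1,8): internal coord 1 + (8)·β' = -1.4222; -1.4222 ∈ [-1.6, -0.6) → IN Λ
#6 (2,9): internal coord 2 + (9)·β' = -0.7250; -0.7250 ∈ [-1.6, -0.6) → IN Λ
#7 (4,12): internal coord 4 + (12)·β' = +0.3667; +0.3667 ∉ [-1.6, -0.6) → out
#8 (2,6): internal coord 2 + (6)·β' = +0.1833; +0.1833 ∉ [-1.6, -0.6) → out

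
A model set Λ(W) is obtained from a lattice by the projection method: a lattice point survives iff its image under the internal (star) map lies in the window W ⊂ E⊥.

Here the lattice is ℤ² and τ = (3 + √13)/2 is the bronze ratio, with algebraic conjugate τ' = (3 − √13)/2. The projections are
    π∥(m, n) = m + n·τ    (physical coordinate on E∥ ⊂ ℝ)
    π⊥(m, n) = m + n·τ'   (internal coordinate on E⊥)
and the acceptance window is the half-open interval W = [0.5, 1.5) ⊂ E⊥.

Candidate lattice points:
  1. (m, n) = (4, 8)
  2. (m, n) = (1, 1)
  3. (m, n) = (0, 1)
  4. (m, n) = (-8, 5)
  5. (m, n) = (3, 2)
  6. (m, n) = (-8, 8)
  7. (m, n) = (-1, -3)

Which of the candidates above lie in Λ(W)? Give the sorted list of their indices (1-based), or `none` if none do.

Compute τ' = (3−√13)/2 = -0.302776, so π⊥(m,n) = m -0.302776·n.
[1] lift (4,8): star map gives 1.577795; window check 0.5 ≤ 1.577795 < 1.5 is false → out
[2] lift (1,1): star map gives 0.697224; window check 0.5 ≤ 0.697224 < 1.5 is true → IN Λ
[3] lift (0,1): star map gives -0.302776; window check 0.5 ≤ -0.302776 < 1.5 is false → out
[4] lift (-8,5): star map gives -9.513878; window check 0.5 ≤ -9.513878 < 1.5 is false → out
[5] lift (3,2): star map gives 2.394449; window check 0.5 ≤ 2.394449 < 1.5 is false → out
[6] lift (-8,8): star map gives -10.422205; window check 0.5 ≤ -10.422205 < 1.5 is false → out
[7] lift (-1,-3): star map gives -0.091673; window check 0.5 ≤ -0.091673 < 1.5 is false → out

2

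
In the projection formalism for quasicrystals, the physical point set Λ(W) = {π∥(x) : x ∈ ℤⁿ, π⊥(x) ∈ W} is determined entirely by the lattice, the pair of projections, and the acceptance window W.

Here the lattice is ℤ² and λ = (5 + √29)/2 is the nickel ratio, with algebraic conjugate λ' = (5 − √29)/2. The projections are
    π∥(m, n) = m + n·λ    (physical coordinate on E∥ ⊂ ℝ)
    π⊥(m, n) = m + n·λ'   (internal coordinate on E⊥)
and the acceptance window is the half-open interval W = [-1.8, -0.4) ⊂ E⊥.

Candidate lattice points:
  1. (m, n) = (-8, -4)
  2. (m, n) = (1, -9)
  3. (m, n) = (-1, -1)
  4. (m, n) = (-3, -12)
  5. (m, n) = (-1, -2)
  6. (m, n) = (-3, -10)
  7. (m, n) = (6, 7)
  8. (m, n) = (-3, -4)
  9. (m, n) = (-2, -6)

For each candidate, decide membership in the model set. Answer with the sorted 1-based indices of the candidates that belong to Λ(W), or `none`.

Compute λ' = (5−√29)/2 = -0.192582, so π⊥(m,n) = m -0.192582·n.
#1 (-8,-4): internal coord -8 + (-4)·λ' = -7.229670; -7.229670 ∉ [-1.8, -0.4) → out
#2 (1,-9): internal coord 1 + (-9)·λ' = +2.733242; +2.733242 ∉ [-1.8, -0.4) → out
#3 (-1,-1): internal coord -1 + (-1)·λ' = -0.807418; -0.807418 ∈ [-1.8, -0.4) → IN Λ
#4 (-3,-12): internal coord -3 + (-12)·λ' = -0.689011; -0.689011 ∈ [-1.8, -0.4) → IN Λ
#5 (-1,-2): internal coord -1 + (-2)·λ' = -0.614835; -0.614835 ∈ [-1.8, -0.4) → IN Λ
#6 (-3,-10): internal coord -3 + (-10)·λ' = -1.074176; -1.074176 ∈ [-1.8, -0.4) → IN Λ
#7 (6,7): internal coord 6 + (7)·λ' = +4.651923; +4.651923 ∉ [-1.8, -0.4) → out
#8 (-3,-4): internal coord -3 + (-4)·λ' = -2.229670; -2.229670 ∉ [-1.8, -0.4) → out
#9 (-2,-6): internal coord -2 + (-6)·λ' = -0.844506; -0.844506 ∈ [-1.8, -0.4) → IN Λ

3, 4, 5, 6, 9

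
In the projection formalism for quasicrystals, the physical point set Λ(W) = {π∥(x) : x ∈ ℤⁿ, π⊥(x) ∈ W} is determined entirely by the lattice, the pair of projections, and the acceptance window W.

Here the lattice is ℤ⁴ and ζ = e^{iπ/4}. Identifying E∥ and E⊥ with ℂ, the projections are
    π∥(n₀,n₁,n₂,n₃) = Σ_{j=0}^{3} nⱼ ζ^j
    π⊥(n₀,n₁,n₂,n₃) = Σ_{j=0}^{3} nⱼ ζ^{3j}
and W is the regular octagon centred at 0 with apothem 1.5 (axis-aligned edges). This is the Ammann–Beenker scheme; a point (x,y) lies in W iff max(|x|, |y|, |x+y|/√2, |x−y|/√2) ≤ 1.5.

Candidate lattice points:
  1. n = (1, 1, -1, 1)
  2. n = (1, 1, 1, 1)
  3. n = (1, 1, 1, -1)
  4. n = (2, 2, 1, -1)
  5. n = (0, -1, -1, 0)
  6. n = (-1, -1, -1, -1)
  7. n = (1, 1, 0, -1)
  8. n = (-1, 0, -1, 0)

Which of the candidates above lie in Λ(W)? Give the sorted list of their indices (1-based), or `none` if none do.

2, 3, 4, 5, 6, 7, 8

Internal map: ζ^{3j} for j=0..3 gives (1,0), (−√2/2,√2/2), (0,−1), (√2/2,√2/2).
candidate 1: n = (1, 1, -1, 1) → π⊥ ≈ (+1.0000, +2.4142); max(|x|,|y|,|x±y|/√2) = 2.4142 > 1.5 ⇒ ∉ W
candidate 2: n = (1, 1, 1, 1) → π⊥ ≈ (+1.0000, +0.4142); max(|x|,|y|,|x±y|/√2) = 1.0000 ≤ 1.5 ⇒ ∈ W
candidate 3: n = (1, 1, 1, -1) → π⊥ ≈ (-0.4142, -1.0000); max(|x|,|y|,|x±y|/√2) = 1.0000 ≤ 1.5 ⇒ ∈ W
candidate 4: n = (2, 2, 1, -1) → π⊥ ≈ (-0.1213, -0.2929); max(|x|,|y|,|x±y|/√2) = 0.2929 ≤ 1.5 ⇒ ∈ W
candidate 5: n = (0, -1, -1, 0) → π⊥ ≈ (+0.7071, +0.2929); max(|x|,|y|,|x±y|/√2) = 0.7071 ≤ 1.5 ⇒ ∈ W
candidate 6: n = (-1, -1, -1, -1) → π⊥ ≈ (-1.0000, -0.4142); max(|x|,|y|,|x±y|/√2) = 1.0000 ≤ 1.5 ⇒ ∈ W
candidate 7: n = (1, 1, 0, -1) → π⊥ ≈ (-0.4142, +0.0000); max(|x|,|y|,|x±y|/√2) = 0.4142 ≤ 1.5 ⇒ ∈ W
candidate 8: n = (-1, 0, -1, 0) → π⊥ ≈ (-1.0000, +1.0000); max(|x|,|y|,|x±y|/√2) = 1.4142 ≤ 1.5 ⇒ ∈ W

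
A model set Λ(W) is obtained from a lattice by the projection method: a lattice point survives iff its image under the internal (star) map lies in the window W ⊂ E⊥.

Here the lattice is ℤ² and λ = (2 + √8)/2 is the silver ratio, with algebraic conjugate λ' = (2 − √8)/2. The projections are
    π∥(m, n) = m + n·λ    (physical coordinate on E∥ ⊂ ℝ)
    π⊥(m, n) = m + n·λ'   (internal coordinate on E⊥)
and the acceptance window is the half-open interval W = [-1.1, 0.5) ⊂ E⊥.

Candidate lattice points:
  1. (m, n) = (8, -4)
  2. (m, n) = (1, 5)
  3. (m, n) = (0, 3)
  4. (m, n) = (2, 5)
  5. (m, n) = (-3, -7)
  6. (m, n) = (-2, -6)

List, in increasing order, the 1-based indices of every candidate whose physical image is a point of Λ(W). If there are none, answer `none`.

2, 4, 5, 6

Numerically λ ≈ 2.4142 and λ' = −1/λ ≈ -0.4142.
[1] lift (8,-4): star map gives 9.6569; window check -1.1 ≤ 9.6569 < 0.5 is false → out
[2] lift (1,5): star map gives -1.0711; window check -1.1 ≤ -1.0711 < 0.5 is true → IN Λ
[3] lift (0,3): star map gives -1.2426; window check -1.1 ≤ -1.2426 < 0.5 is false → out
[4] lift (2,5): star map gives -0.0711; window check -1.1 ≤ -0.0711 < 0.5 is true → IN Λ
[5] lift (-3,-7): star map gives -0.1005; window check -1.1 ≤ -0.1005 < 0.5 is true → IN Λ
[6] lift (-2,-6): star map gives 0.4853; window check -1.1 ≤ 0.4853 < 0.5 is true → IN Λ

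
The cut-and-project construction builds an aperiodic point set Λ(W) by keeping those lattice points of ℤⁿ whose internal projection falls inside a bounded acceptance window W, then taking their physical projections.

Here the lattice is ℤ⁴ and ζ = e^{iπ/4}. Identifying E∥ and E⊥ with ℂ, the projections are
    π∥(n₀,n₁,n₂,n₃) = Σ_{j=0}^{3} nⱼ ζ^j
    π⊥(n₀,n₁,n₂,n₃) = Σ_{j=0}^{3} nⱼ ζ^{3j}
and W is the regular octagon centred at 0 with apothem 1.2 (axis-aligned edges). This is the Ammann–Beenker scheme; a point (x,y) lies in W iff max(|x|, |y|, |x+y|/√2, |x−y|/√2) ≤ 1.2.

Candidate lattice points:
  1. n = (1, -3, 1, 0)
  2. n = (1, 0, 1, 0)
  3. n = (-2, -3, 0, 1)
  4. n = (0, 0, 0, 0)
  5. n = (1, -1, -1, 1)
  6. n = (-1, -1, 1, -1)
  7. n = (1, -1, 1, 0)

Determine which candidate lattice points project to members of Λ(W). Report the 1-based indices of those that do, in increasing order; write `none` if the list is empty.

π⊥(n) = n₀ + n₁ζ³ + n₂ζ⁶ + n₃ζ⁹ where ζ = e^{iπ/4}.
#1 (1, -3, 1, 0): internal (3.121320, -3.121320); octagon support 4.414214 vs apothem 1.2 → ∉ W
#2 (1, 0, 1, 0): internal (1.000000, -1.000000); octagon support 1.414214 vs apothem 1.2 → ∉ W
#3 (-2, -3, 0, 1): internal (0.828427, -1.414214); octagon support 1.585786 vs apothem 1.2 → ∉ W
#4 (0, 0, 0, 0): internal (0.000000, 0.000000); octagon support 0.000000 vs apothem 1.2 → ∈ W
#5 (1, -1, -1, 1): internal (2.414214, 1.000000); octagon support 2.414214 vs apothem 1.2 → ∉ W
#6 (-1, -1, 1, -1): internal (-1.000000, -2.414214); octagon support 2.414214 vs apothem 1.2 → ∉ W
#7 (1, -1, 1, 0): internal (1.707107, -1.707107); octagon support 2.414214 vs apothem 1.2 → ∉ W

4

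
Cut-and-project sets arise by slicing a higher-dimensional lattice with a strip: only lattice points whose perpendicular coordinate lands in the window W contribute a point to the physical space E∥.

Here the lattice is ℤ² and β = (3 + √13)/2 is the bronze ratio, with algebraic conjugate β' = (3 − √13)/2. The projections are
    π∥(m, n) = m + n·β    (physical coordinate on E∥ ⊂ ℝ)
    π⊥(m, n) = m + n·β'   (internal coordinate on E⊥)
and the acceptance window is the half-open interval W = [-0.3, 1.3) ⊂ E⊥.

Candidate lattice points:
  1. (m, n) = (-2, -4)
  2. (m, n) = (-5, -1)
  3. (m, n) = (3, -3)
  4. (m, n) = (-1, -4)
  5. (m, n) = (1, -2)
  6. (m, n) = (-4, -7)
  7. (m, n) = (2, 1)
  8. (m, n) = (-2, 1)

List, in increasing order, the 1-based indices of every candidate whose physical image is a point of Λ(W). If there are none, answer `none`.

4

β' = (3−√13)/2 ≈ -0.302776.
#1 (-2,-4): internal coord -2 + (-4)·β' = -0.788897; -0.788897 ∉ [-0.3, 1.3) → out
#2 (-5,-1): internal coord -5 + (-1)·β' = -4.697224; -4.697224 ∉ [-0.3, 1.3) → out
#3 (3,-3): internal coord 3 + (-3)·β' = +3.908327; +3.908327 ∉ [-0.3, 1.3) → out
#4 (-1,-4): internal coord -1 + (-4)·β' = +0.211103; +0.211103 ∈ [-0.3, 1.3) → IN Λ
#5 (1,-2): internal coord 1 + (-2)·β' = +1.605551; +1.605551 ∉ [-0.3, 1.3) → out
#6 (-4,-7): internal coord -4 + (-7)·β' = -1.880571; -1.880571 ∉ [-0.3, 1.3) → out
#7 (2,1): internal coord 2 + (1)·β' = +1.697224; +1.697224 ∉ [-0.3, 1.3) → out
#8 (-2,1): internal coord -2 + (1)·β' = -2.302776; -2.302776 ∉ [-0.3, 1.3) → out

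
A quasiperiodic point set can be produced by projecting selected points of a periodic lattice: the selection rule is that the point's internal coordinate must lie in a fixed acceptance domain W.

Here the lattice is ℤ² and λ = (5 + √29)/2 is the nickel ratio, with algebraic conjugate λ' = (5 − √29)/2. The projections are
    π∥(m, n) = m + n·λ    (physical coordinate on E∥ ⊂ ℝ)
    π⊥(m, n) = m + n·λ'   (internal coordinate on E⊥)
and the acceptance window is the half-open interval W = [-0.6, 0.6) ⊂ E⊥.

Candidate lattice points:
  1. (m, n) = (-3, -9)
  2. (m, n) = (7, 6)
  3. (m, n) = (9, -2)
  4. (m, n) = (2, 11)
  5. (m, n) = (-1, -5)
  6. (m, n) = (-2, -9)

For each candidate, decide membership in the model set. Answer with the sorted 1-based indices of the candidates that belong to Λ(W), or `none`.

λ' = (5−√29)/2 ≈ -0.1926.
[1] lift (-3,-9): star map gives -1.2668; window check -0.6 ≤ -1.2668 < 0.6 is false → out
[2] lift (7,6): star map gives 5.8445; window check -0.6 ≤ 5.8445 < 0.6 is false → out
[3] lift (9,-2): star map gives 9.3852; window check -0.6 ≤ 9.3852 < 0.6 is false → out
[4] lift (2,11): star map gives -0.1184; window check -0.6 ≤ -0.1184 < 0.6 is true → IN Λ
[5] lift (-1,-5): star map gives -0.0371; window check -0.6 ≤ -0.0371 < 0.6 is true → IN Λ
[6] lift (-2,-9): star map gives -0.2668; window check -0.6 ≤ -0.2668 < 0.6 is true → IN Λ

4, 5, 6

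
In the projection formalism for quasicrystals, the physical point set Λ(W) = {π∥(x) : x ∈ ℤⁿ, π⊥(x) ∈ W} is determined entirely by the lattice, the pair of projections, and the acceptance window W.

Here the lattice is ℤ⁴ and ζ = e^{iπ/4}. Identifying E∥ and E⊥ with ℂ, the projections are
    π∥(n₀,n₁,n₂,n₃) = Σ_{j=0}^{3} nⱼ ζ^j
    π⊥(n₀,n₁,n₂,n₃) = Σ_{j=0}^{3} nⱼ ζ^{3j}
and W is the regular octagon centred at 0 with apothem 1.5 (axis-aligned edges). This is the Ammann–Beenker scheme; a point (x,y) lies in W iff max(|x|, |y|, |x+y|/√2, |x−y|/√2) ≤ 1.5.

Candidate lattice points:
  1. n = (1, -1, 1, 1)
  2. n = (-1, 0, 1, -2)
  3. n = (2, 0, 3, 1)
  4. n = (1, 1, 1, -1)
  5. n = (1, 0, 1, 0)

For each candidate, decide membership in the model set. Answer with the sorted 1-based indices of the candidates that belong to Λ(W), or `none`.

4, 5

With ζ = e^{iπ/4} the internal vectors are ζ^0,ζ^3,ζ^6,ζ^9.
candidate 1: n = (1, -1, 1, 1) → π⊥ ≈ (+2.4142, -1.0000); max(|x|,|y|,|x±y|/√2) = 2.4142 > 1.5 ⇒ ∉ W
candidate 2: n = (-1, 0, 1, -2) → π⊥ ≈ (-2.4142, -2.4142); max(|x|,|y|,|x±y|/√2) = 3.4142 > 1.5 ⇒ ∉ W
candidate 3: n = (2, 0, 3, 1) → π⊥ ≈ (+2.7071, -2.2929); max(|x|,|y|,|x±y|/√2) = 3.5355 > 1.5 ⇒ ∉ W
candidate 4: n = (1, 1, 1, -1) → π⊥ ≈ (-0.4142, -1.0000); max(|x|,|y|,|x±y|/√2) = 1.0000 ≤ 1.5 ⇒ ∈ W
candidate 5: n = (1, 0, 1, 0) → π⊥ ≈ (+1.0000, -1.0000); max(|x|,|y|,|x±y|/√2) = 1.4142 ≤ 1.5 ⇒ ∈ W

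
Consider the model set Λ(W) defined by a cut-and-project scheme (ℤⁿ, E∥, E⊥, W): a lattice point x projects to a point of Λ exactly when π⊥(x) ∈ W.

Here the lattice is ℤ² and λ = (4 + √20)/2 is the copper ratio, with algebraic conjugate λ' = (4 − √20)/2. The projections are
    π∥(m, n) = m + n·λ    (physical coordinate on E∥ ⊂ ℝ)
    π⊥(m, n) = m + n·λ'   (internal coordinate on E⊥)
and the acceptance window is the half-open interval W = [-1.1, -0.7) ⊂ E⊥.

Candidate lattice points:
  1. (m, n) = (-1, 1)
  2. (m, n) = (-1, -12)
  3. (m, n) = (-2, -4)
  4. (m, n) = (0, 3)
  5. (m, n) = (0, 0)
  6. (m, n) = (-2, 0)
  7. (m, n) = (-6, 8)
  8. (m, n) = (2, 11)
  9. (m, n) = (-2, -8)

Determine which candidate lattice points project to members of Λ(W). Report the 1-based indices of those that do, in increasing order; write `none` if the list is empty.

Numerically λ ≈ 4.23607 and λ' = −1/λ ≈ -0.23607.
[1] lift (-1,1): star map gives -1.23607; window check -1.1 ≤ -1.23607 < -0.7 is false → out
[2] lift (-1,-12): star map gives 1.83282; window check -1.1 ≤ 1.83282 < -0.7 is false → out
[3] lift (-2,-4): star map gives -1.05573; window check -1.1 ≤ -1.05573 < -0.7 is true → IN Λ
[4] lift (0,3): star map gives -0.70820; window check -1.1 ≤ -0.70820 < -0.7 is true → IN Λ
[5] lift (0,0): star map gives 0.00000; window check -1.1 ≤ 0.00000 < -0.7 is false → out
[6] lift (-2,0): star map gives -2.00000; window check -1.1 ≤ -2.00000 < -0.7 is false → out
[7] lift (-6,8): star map gives -7.88854; window check -1.1 ≤ -7.88854 < -0.7 is false → out
[8] lift (2,11): star map gives -0.59675; window check -1.1 ≤ -0.59675 < -0.7 is false → out
[9] lift (-2,-8): star map gives -0.11146; window check -1.1 ≤ -0.11146 < -0.7 is false → out

3, 4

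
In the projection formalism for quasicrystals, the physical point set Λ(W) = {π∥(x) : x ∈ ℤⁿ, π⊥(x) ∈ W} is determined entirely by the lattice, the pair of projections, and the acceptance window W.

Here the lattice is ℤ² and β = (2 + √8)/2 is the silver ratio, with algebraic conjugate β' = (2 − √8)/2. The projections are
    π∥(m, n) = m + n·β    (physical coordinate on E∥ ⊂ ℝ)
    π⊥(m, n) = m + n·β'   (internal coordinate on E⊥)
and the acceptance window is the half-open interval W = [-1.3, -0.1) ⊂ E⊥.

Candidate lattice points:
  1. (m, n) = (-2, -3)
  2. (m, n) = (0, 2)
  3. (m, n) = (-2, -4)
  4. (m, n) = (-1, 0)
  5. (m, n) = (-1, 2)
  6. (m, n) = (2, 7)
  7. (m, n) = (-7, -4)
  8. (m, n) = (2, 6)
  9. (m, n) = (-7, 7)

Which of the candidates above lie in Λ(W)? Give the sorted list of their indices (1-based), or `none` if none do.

Compute β' = (2−√8)/2 = -0.414214, so π⊥(m,n) = m -0.414214·n.
candidate 1: (m,n)=(-2,-3) → π∥ = -2-3·β ≈ -9.242641, π⊥ = -2-3·β' ≈ -0.757359 ∈ [-1.3, -0.1) ⇒ IN Λ
candidate 2: (m,n)=(0,2) → π∥ = 0+2·β ≈ 4.828427, π⊥ = 0+2·β' ≈ -0.828427 ∈ [-1.3, -0.1) ⇒ IN Λ
candidate 3: (m,n)=(-2,-4) → π∥ = -2-4·β ≈ -11.656854, π⊥ = -2-4·β' ≈ -0.343146 ∈ [-1.3, -0.1) ⇒ IN Λ
candidate 4: (m,n)=(-1,0) → π∥ = -1+0·β ≈ -1.000000, π⊥ = -1+0·β' ≈ -1.000000 ∈ [-1.3, -0.1) ⇒ IN Λ
candidate 5: (m,n)=(-1,2) → π∥ = -1+2·β ≈ 3.828427, π⊥ = -1+2·β' ≈ -1.828427 ∉ [-1.3, -0.1) ⇒ out
candidate 6: (m,n)=(2,7) → π∥ = 2+7·β ≈ 18.899495, π⊥ = 2+7·β' ≈ -0.899495 ∈ [-1.3, -0.1) ⇒ IN Λ
candidate 7: (m,n)=(-7,-4) → π∥ = -7-4·β ≈ -16.656854, π⊥ = -7-4·β' ≈ -5.343146 ∉ [-1.3, -0.1) ⇒ out
candidate 8: (m,n)=(2,6) → π∥ = 2+6·β ≈ 16.485281, π⊥ = 2+6·β' ≈ -0.485281 ∈ [-1.3, -0.1) ⇒ IN Λ
candidate 9: (m,n)=(-7,7) → π∥ = -7+7·β ≈ 9.899495, π⊥ = -7+7·β' ≈ -9.899495 ∉ [-1.3, -0.1) ⇒ out

1, 2, 3, 4, 6, 8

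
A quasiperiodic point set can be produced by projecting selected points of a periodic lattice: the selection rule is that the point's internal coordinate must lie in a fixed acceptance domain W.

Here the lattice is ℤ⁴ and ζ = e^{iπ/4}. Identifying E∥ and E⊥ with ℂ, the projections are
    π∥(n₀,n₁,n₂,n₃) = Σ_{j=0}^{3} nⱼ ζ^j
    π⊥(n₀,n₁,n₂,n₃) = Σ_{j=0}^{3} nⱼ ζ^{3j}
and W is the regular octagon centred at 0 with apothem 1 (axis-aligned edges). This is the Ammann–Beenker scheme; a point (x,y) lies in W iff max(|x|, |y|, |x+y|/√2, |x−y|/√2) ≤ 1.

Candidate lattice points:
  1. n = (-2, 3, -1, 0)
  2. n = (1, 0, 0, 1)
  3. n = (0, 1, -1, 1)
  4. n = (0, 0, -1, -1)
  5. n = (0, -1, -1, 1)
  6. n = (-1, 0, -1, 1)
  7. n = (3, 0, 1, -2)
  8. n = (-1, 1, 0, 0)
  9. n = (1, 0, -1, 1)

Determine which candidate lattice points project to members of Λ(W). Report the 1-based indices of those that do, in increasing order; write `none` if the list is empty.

Internal map: ζ^{3j} for j=0..3 gives (1,0), (−√2/2,√2/2), (0,−1), (√2/2,√2/2).
#1 (-2, 3, -1, 0): internal (-4.1213, 3.1213); octagon support 5.1213 vs apothem 1 → ∉ W
#2 (1, 0, 0, 1): internal (1.7071, 0.7071); octagon support 1.7071 vs apothem 1 → ∉ W
#3 (0, 1, -1, 1): internal (0.0000, 2.4142); octagon support 2.4142 vs apothem 1 → ∉ W
#4 (0, 0, -1, -1): internal (-0.7071, 0.2929); octagon support 0.7071 vs apothem 1 → ∈ W
#5 (0, -1, -1, 1): internal (1.4142, 1.0000); octagon support 1.7071 vs apothem 1 → ∉ W
#6 (-1, 0, -1, 1): internal (-0.2929, 1.7071); octagon support 1.7071 vs apothem 1 → ∉ W
#7 (3, 0, 1, -2): internal (1.5858, -2.4142); octagon support 2.8284 vs apothem 1 → ∉ W
#8 (-1, 1, 0, 0): internal (-1.7071, 0.7071); octagon support 1.7071 vs apothem 1 → ∉ W
#9 (1, 0, -1, 1): internal (1.7071, 1.7071); octagon support 2.4142 vs apothem 1 → ∉ W

4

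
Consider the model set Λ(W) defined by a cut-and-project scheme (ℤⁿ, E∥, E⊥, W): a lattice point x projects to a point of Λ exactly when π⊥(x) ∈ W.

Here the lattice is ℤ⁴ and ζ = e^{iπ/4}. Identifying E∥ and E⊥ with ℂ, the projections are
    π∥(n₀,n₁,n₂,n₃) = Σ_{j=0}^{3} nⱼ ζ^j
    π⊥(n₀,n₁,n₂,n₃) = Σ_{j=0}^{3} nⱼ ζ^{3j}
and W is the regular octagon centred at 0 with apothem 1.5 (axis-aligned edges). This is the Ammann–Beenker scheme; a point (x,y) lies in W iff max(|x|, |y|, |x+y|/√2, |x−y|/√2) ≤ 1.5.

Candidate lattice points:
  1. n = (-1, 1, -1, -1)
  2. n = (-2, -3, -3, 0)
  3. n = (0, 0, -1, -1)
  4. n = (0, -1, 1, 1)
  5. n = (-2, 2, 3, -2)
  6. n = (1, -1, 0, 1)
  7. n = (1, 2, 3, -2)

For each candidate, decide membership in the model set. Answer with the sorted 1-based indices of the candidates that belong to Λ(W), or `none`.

2, 3

π⊥(n) = n₀ + n₁ζ³ + n₂ζ⁶ + n₃ζ⁹ where ζ = e^{iπ/4}.
candidate 1: n = (-1, 1, -1, -1) → π⊥ ≈ (-2.41421, +1.00000); max(|x|,|y|,|x±y|/√2) = 2.41421 > 1.5 ⇒ ∉ W
candidate 2: n = (-2, -3, -3, 0) → π⊥ ≈ (+0.12132, +0.87868); max(|x|,|y|,|x±y|/√2) = 0.87868 ≤ 1.5 ⇒ ∈ W
candidate 3: n = (0, 0, -1, -1) → π⊥ ≈ (-0.70711, +0.29289); max(|x|,|y|,|x±y|/√2) = 0.70711 ≤ 1.5 ⇒ ∈ W
candidate 4: n = (0, -1, 1, 1) → π⊥ ≈ (+1.41421, -1.00000); max(|x|,|y|,|x±y|/√2) = 1.70711 > 1.5 ⇒ ∉ W
candidate 5: n = (-2, 2, 3, -2) → π⊥ ≈ (-4.82843, -3.00000); max(|x|,|y|,|x±y|/√2) = 5.53553 > 1.5 ⇒ ∉ W
candidate 6: n = (1, -1, 0, 1) → π⊥ ≈ (+2.41421, +0.00000); max(|x|,|y|,|x±y|/√2) = 2.41421 > 1.5 ⇒ ∉ W
candidate 7: n = (1, 2, 3, -2) → π⊥ ≈ (-1.82843, -3.00000); max(|x|,|y|,|x±y|/√2) = 3.41421 > 1.5 ⇒ ∉ W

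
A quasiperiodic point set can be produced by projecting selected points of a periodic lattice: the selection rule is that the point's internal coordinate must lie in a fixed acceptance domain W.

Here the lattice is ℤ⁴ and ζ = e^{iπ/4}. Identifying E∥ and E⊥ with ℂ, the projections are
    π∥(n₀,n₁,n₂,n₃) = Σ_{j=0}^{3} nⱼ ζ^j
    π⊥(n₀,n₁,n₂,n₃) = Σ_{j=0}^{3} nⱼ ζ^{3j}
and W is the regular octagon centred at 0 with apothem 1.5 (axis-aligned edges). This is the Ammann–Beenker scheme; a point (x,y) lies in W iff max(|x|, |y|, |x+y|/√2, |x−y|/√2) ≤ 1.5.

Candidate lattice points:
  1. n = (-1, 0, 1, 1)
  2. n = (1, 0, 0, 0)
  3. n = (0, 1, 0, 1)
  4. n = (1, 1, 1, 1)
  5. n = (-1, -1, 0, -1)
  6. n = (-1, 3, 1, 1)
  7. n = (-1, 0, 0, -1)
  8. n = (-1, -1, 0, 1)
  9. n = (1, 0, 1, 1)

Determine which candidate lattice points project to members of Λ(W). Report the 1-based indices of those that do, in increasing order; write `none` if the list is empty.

With ζ = e^{iπ/4} the internal vectors are ζ^0,ζ^3,ζ^6,ζ^9.
#1 (-1, 0, 1, 1): internal (-0.2929, -0.2929); octagon support 0.4142 vs apothem 1.5 → ∈ W
#2 (1, 0, 0, 0): internal (1.0000, 0.0000); octagon support 1.0000 vs apothem 1.5 → ∈ W
#3 (0, 1, 0, 1): internal (0.0000, 1.4142); octagon support 1.4142 vs apothem 1.5 → ∈ W
#4 (1, 1, 1, 1): internal (1.0000, 0.4142); octagon support 1.0000 vs apothem 1.5 → ∈ W
#5 (-1, -1, 0, -1): internal (-1.0000, -1.4142); octagon support 1.7071 vs apothem 1.5 → ∉ W
#6 (-1, 3, 1, 1): internal (-2.4142, 1.8284); octagon support 3.0000 vs apothem 1.5 → ∉ W
#7 (-1, 0, 0, -1): internal (-1.7071, -0.7071); octagon support 1.7071 vs apothem 1.5 → ∉ W
#8 (-1, -1, 0, 1): internal (0.4142, 0.0000); octagon support 0.4142 vs apothem 1.5 → ∈ W
#9 (1, 0, 1, 1): internal (1.7071, -0.2929); octagon support 1.7071 vs apothem 1.5 → ∉ W

1, 2, 3, 4, 8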